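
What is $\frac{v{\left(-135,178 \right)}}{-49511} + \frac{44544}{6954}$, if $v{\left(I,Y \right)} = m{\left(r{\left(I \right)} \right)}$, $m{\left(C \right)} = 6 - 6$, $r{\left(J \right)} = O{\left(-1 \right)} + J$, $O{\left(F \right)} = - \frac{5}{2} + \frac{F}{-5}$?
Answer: $\frac{7424}{1159} \approx 6.4055$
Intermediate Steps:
$O{\left(F \right)} = - \frac{5}{2} - \frac{F}{5}$ ($O{\left(F \right)} = \left(-5\right) \frac{1}{2} + F \left(- \frac{1}{5}\right) = - \frac{5}{2} - \frac{F}{5}$)
$r{\left(J \right)} = - \frac{23}{10} + J$ ($r{\left(J \right)} = \left(- \frac{5}{2} - - \frac{1}{5}\right) + J = \left(- \frac{5}{2} + \frac{1}{5}\right) + J = - \frac{23}{10} + J$)
$m{\left(C \right)} = 0$ ($m{\left(C \right)} = 6 - 6 = 0$)
$v{\left(I,Y \right)} = 0$
$\frac{v{\left(-135,178 \right)}}{-49511} + \frac{44544}{6954} = \frac{0}{-49511} + \frac{44544}{6954} = 0 \left(- \frac{1}{49511}\right) + 44544 \cdot \frac{1}{6954} = 0 + \frac{7424}{1159} = \frac{7424}{1159}$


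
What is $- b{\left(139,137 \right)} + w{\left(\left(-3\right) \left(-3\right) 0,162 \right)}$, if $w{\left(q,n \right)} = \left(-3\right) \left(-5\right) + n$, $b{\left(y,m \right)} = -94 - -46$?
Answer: $225$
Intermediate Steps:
$b{\left(y,m \right)} = -48$ ($b{\left(y,m \right)} = -94 + 46 = -48$)
$w{\left(q,n \right)} = 15 + n$
$- b{\left(139,137 \right)} + w{\left(\left(-3\right) \left(-3\right) 0,162 \right)} = \left(-1\right) \left(-48\right) + \left(15 + 162\right) = 48 + 177 = 225$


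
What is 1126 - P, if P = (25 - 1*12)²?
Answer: 957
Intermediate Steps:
P = 169 (P = (25 - 12)² = 13² = 169)
1126 - P = 1126 - 1*169 = 1126 - 169 = 957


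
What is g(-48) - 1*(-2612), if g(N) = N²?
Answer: 4916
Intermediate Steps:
g(-48) - 1*(-2612) = (-48)² - 1*(-2612) = 2304 + 2612 = 4916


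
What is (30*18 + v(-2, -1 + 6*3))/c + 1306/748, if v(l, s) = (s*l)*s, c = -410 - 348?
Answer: 254593/141746 ≈ 1.7961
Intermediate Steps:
c = -758
v(l, s) = l*s² (v(l, s) = (l*s)*s = l*s²)
(30*18 + v(-2, -1 + 6*3))/c + 1306/748 = (30*18 - 2*(-1 + 6*3)²)/(-758) + 1306/748 = (540 - 2*(-1 + 18)²)*(-1/758) + 1306*(1/748) = (540 - 2*17²)*(-1/758) + 653/374 = (540 - 2*289)*(-1/758) + 653/374 = (540 - 578)*(-1/758) + 653/374 = -38*(-1/758) + 653/374 = 19/379 + 653/374 = 254593/141746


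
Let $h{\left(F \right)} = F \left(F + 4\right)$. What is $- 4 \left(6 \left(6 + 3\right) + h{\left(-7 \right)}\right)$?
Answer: $-300$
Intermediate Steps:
$h{\left(F \right)} = F \left(4 + F\right)$
$- 4 \left(6 \left(6 + 3\right) + h{\left(-7 \right)}\right) = - 4 \left(6 \left(6 + 3\right) - 7 \left(4 - 7\right)\right) = - 4 \left(6 \cdot 9 - -21\right) = - 4 \left(54 + 21\right) = \left(-4\right) 75 = -300$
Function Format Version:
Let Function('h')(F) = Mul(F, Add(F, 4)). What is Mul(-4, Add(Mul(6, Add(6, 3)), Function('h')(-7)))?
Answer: -300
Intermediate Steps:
Function('h')(F) = Mul(F, Add(4, F))
Mul(-4, Add(Mul(6, Add(6, 3)), Function('h')(-7))) = Mul(-4, Add(Mul(6, Add(6, 3)), Mul(-7, Add(4, -7)))) = Mul(-4, Add(Mul(6, 9), Mul(-7, -3))) = Mul(-4, Add(54, 21)) = Mul(-4, 75) = -300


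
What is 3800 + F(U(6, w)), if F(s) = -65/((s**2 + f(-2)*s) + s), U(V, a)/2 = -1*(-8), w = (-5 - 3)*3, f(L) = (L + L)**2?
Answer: 2006335/528 ≈ 3799.9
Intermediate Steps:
f(L) = 4*L**2 (f(L) = (2*L)**2 = 4*L**2)
w = -24 (w = -8*3 = -24)
U(V, a) = 16 (U(V, a) = 2*(-1*(-8)) = 2*8 = 16)
F(s) = -65/(s**2 + 17*s) (F(s) = -65/((s**2 + (4*(-2)**2)*s) + s) = -65/((s**2 + (4*4)*s) + s) = -65/((s**2 + 16*s) + s) = -65/(s**2 + 17*s))
3800 + F(U(6, w)) = 3800 - 65/(16*(17 + 16)) = 3800 - 65*1/16/33 = 3800 - 65*1/16*1/33 = 3800 - 65/528 = 2006335/528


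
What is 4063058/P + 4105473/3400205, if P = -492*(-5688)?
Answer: 12652189947749/4757730045840 ≈ 2.6593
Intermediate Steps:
P = 2798496
4063058/P + 4105473/3400205 = 4063058/2798496 + 4105473/3400205 = 4063058*(1/2798496) + 4105473*(1/3400205) = 2031529/1399248 + 4105473/3400205 = 12652189947749/4757730045840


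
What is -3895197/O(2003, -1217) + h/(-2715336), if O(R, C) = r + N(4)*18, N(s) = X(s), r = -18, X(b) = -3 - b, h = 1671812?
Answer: 146896220837/5430672 ≈ 27049.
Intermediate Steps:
N(s) = -3 - s
O(R, C) = -144 (O(R, C) = -18 + (-3 - 1*4)*18 = -18 + (-3 - 4)*18 = -18 - 7*18 = -18 - 126 = -144)
-3895197/O(2003, -1217) + h/(-2715336) = -3895197/(-144) + 1671812/(-2715336) = -3895197*(-1/144) + 1671812*(-1/2715336) = 1298399/48 - 417953/678834 = 146896220837/5430672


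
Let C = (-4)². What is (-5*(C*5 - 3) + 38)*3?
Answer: -1041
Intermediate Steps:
C = 16
(-5*(C*5 - 3) + 38)*3 = (-5*(16*5 - 3) + 38)*3 = (-5*(80 - 3) + 38)*3 = (-5*77 + 38)*3 = (-385 + 38)*3 = -347*3 = -1041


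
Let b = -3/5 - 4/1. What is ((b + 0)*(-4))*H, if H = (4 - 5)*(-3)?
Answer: 276/5 ≈ 55.200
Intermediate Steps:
b = -23/5 (b = -3*⅕ - 4*1 = -⅗ - 4 = -23/5 ≈ -4.6000)
H = 3 (H = -1*(-3) = 3)
((b + 0)*(-4))*H = ((-23/5 + 0)*(-4))*3 = -23/5*(-4)*3 = (92/5)*3 = 276/5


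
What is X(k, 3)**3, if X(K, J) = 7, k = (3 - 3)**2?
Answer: 343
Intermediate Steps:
k = 0 (k = 0**2 = 0)
X(k, 3)**3 = 7**3 = 343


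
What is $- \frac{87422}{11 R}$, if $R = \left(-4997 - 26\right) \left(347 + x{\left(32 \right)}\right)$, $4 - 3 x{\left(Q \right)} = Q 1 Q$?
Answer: $\frac{87422}{386771} \approx 0.22603$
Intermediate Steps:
$x{\left(Q \right)} = \frac{4}{3} - \frac{Q^{2}}{3}$ ($x{\left(Q \right)} = \frac{4}{3} - \frac{Q 1 Q}{3} = \frac{4}{3} - \frac{Q Q}{3} = \frac{4}{3} - \frac{Q^{2}}{3}$)
$R = -35161$ ($R = \left(-4997 - 26\right) \left(347 + \left(\frac{4}{3} - \frac{32^{2}}{3}\right)\right) = - 5023 \left(347 + \left(\frac{4}{3} - \frac{1024}{3}\right)\right) = - 5023 \left(347 - 340\right) = \left(-5023\right) 7 = -35161$)
$- \frac{87422}{11 R} = - \frac{87422}{11 \left(-35161\right)} = - \frac{87422}{-386771} = \left(-87422\right) \left(- \frac{1}{386771}\right) = \frac{87422}{386771}$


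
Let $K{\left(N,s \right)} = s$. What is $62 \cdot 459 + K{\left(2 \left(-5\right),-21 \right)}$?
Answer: $28437$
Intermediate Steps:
$62 \cdot 459 + K{\left(2 \left(-5\right),-21 \right)} = 62 \cdot 459 - 21 = 28458 - 21 = 28437$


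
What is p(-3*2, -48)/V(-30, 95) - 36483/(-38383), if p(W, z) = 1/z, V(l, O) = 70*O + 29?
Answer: 11696119553/12305282736 ≈ 0.95050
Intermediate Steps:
V(l, O) = 29 + 70*O
p(-3*2, -48)/V(-30, 95) - 36483/(-38383) = 1/((-48)*(29 + 70*95)) - 36483/(-38383) = -1/(48*(29 + 6650)) - 36483*(-1/38383) = -1/48/6679 + 36483/38383 = -1/48*1/6679 + 36483/38383 = -1/320592 + 36483/38383 = 11696119553/12305282736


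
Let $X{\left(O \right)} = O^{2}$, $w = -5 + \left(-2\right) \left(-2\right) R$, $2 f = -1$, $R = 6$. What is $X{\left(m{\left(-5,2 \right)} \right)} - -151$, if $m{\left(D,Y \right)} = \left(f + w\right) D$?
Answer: $\frac{34829}{4} \approx 8707.3$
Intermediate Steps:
$f = - \frac{1}{2}$ ($f = \frac{1}{2} \left(-1\right) = - \frac{1}{2} \approx -0.5$)
$w = 19$ ($w = -5 + \left(-2\right) \left(-2\right) 6 = -5 + 4 \cdot 6 = -5 + 24 = 19$)
$m{\left(D,Y \right)} = \frac{37 D}{2}$ ($m{\left(D,Y \right)} = \left(- \frac{1}{2} + 19\right) D = \frac{37 D}{2}$)
$X{\left(m{\left(-5,2 \right)} \right)} - -151 = \left(\frac{37}{2} \left(-5\right)\right)^{2} - -151 = \left(- \frac{185}{2}\right)^{2} + 151 = \frac{34225}{4} + 151 = \frac{34829}{4}$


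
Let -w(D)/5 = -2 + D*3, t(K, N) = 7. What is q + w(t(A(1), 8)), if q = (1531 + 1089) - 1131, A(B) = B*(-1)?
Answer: 1394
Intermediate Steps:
A(B) = -B
w(D) = 10 - 15*D (w(D) = -5*(-2 + D*3) = -5*(-2 + 3*D) = 10 - 15*D)
q = 1489 (q = 2620 - 1131 = 1489)
q + w(t(A(1), 8)) = 1489 + (10 - 15*7) = 1489 + (10 - 105) = 1489 - 95 = 1394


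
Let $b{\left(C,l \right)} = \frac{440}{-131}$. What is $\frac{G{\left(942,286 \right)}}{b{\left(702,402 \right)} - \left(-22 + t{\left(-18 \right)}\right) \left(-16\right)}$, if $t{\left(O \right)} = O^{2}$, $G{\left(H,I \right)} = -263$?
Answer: $- \frac{34453}{632552} \approx -0.054467$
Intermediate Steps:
$b{\left(C,l \right)} = - \frac{440}{131}$ ($b{\left(C,l \right)} = 440 \left(- \frac{1}{131}\right) = - \frac{440}{131}$)
$\frac{G{\left(942,286 \right)}}{b{\left(702,402 \right)} - \left(-22 + t{\left(-18 \right)}\right) \left(-16\right)} = - \frac{263}{- \frac{440}{131} - \left(-22 + \left(-18\right)^{2}\right) \left(-16\right)} = - \frac{263}{- \frac{440}{131} - \left(-22 + 324\right) \left(-16\right)} = - \frac{263}{- \frac{440}{131} - 302 \left(-16\right)} = - \frac{263}{- \frac{440}{131} - -4832} = - \frac{263}{- \frac{440}{131} + 4832} = - \frac{263}{\frac{632552}{131}} = \left(-263\right) \frac{131}{632552} = - \frac{34453}{632552}$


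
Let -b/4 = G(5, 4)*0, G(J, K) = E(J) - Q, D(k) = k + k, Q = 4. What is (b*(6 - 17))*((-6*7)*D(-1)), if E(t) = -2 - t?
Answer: 0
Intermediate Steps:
D(k) = 2*k
G(J, K) = -6 - J (G(J, K) = (-2 - J) - 1*4 = (-2 - J) - 4 = -6 - J)
b = 0 (b = -4*(-6 - 1*5)*0 = -4*(-6 - 5)*0 = -(-44)*0 = -4*0 = 0)
(b*(6 - 17))*((-6*7)*D(-1)) = (0*(6 - 17))*((-6*7)*(2*(-1))) = (0*(-11))*(-42*(-2)) = 0*84 = 0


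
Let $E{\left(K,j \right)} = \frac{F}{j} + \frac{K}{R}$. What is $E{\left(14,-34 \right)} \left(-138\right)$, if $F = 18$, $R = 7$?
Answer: $- \frac{3450}{17} \approx -202.94$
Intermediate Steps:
$E{\left(K,j \right)} = \frac{18}{j} + \frac{K}{7}$
$E{\left(14,-34 \right)} \left(-138\right) = \left(\frac{18}{-34} + \frac{1}{7} \cdot 14\right) \left(-138\right) = \left(18 \left(- \frac{1}{34}\right) + 2\right) \left(-138\right) = \left(- \frac{9}{17} + 2\right) \left(-138\right) = \frac{25}{17} \left(-138\right) = - \frac{3450}{17}$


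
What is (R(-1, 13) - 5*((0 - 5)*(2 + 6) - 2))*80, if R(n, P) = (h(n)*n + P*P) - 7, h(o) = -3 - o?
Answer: 29920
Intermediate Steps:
R(n, P) = -7 + P**2 + n*(-3 - n) (R(n, P) = ((-3 - n)*n + P*P) - 7 = (n*(-3 - n) + P**2) - 7 = (P**2 + n*(-3 - n)) - 7 = -7 + P**2 + n*(-3 - n))
(R(-1, 13) - 5*((0 - 5)*(2 + 6) - 2))*80 = ((-7 + 13**2 - 1*(-1)*(3 - 1)) - 5*((0 - 5)*(2 + 6) - 2))*80 = ((-7 + 169 - 1*(-1)*2) - 5*(-5*8 - 2))*80 = ((-7 + 169 + 2) - 5*(-40 - 2))*80 = (164 - 5*(-42))*80 = (164 + 210)*80 = 374*80 = 29920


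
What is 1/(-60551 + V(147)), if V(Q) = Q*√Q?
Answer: -60551/3663247078 - 1029*√3/3663247078 ≈ -1.7016e-5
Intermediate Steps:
V(Q) = Q^(3/2)
1/(-60551 + V(147)) = 1/(-60551 + 147^(3/2)) = 1/(-60551 + 1029*√3)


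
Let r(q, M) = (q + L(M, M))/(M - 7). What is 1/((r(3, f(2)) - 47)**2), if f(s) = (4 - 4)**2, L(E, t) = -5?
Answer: 49/106929 ≈ 0.00045825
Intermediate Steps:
f(s) = 0 (f(s) = 0**2 = 0)
r(q, M) = (-5 + q)/(-7 + M) (r(q, M) = (q - 5)/(M - 7) = (-5 + q)/(-7 + M))
1/((r(3, f(2)) - 47)**2) = 1/(((-5 + 3)/(-7 + 0) - 47)**2) = 1/((-2/(-7) - 47)**2) = 1/((-1/7*(-2) - 47)**2) = 1/((2/7 - 47)**2) = 1/((-327/7)**2) = 1/(106929/49) = 49/106929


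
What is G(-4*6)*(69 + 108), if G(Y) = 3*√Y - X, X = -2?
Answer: 354 + 1062*I*√6 ≈ 354.0 + 2601.4*I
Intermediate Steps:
G(Y) = 2 + 3*√Y (G(Y) = 3*√Y - 1*(-2) = 3*√Y + 2 = 2 + 3*√Y)
G(-4*6)*(69 + 108) = (2 + 3*√(-4*6))*(69 + 108) = (2 + 3*√(-24))*177 = (2 + 3*(2*I*√6))*177 = (2 + 6*I*√6)*177 = 354 + 1062*I*√6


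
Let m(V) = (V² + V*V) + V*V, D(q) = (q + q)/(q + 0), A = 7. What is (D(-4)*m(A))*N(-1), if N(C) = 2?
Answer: 588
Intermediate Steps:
D(q) = 2 (D(q) = (2*q)/q = 2)
m(V) = 3*V² (m(V) = (V² + V²) + V² = 2*V² + V² = 3*V²)
(D(-4)*m(A))*N(-1) = (2*(3*7²))*2 = (2*(3*49))*2 = (2*147)*2 = 294*2 = 588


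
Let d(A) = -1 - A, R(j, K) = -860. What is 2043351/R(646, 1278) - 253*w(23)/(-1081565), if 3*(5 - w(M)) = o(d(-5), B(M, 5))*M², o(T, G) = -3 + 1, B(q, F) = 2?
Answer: -1325963461921/558087540 ≈ -2375.9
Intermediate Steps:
o(T, G) = -2
w(M) = 5 + 2*M²/3 (w(M) = 5 - (-2)*M²/3 = 5 + 2*M²/3)
2043351/R(646, 1278) - 253*w(23)/(-1081565) = 2043351/(-860) - 253*(5 + (⅔)*23²)/(-1081565) = 2043351*(-1/860) - 253*(5 + (⅔)*529)*(-1/1081565) = -2043351/860 - 253*(5 + 1058/3)*(-1/1081565) = -2043351/860 - 253*1073/3*(-1/1081565) = -2043351/860 - 271469/3*(-1/1081565) = -2043351/860 + 271469/3244695 = -1325963461921/558087540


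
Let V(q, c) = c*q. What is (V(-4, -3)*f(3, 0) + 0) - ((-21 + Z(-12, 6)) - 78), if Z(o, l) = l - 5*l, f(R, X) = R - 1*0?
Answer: 159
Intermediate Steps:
f(R, X) = R (f(R, X) = R + 0 = R)
Z(o, l) = -4*l
(V(-4, -3)*f(3, 0) + 0) - ((-21 + Z(-12, 6)) - 78) = (-3*(-4)*3 + 0) - ((-21 - 4*6) - 78) = (12*3 + 0) - ((-21 - 24) - 78) = (36 + 0) - (-45 - 78) = 36 - 1*(-123) = 36 + 123 = 159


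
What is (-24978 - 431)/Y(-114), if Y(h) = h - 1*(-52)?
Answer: 25409/62 ≈ 409.82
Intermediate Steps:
Y(h) = 52 + h (Y(h) = h + 52 = 52 + h)
(-24978 - 431)/Y(-114) = (-24978 - 431)/(52 - 114) = -25409/(-62) = -25409*(-1/62) = 25409/62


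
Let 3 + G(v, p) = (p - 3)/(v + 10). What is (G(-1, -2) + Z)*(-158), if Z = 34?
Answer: -43292/9 ≈ -4810.2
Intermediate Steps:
G(v, p) = -3 + (-3 + p)/(10 + v) (G(v, p) = -3 + (p - 3)/(v + 10) = -3 + (-3 + p)/(10 + v))
(G(-1, -2) + Z)*(-158) = ((-33 - 2 - 3*(-1))/(10 - 1) + 34)*(-158) = ((-33 - 2 + 3)/9 + 34)*(-158) = ((⅑)*(-32) + 34)*(-158) = (-32/9 + 34)*(-158) = (274/9)*(-158) = -43292/9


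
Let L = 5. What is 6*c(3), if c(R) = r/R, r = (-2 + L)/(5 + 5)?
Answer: ⅗ ≈ 0.60000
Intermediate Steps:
r = 3/10 (r = (-2 + 5)/(5 + 5) = 3/10 ≈ 0.30000)
c(R) = 3/(10*R)
6*c(3) = 6*((3/10)/3) = 6*((3/10)*(⅓)) = 6*(⅒) = ⅗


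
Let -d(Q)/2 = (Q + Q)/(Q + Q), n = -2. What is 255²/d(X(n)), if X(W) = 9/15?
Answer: -65025/2 ≈ -32513.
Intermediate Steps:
X(W) = ⅗ (X(W) = 9*(1/15) = ⅗)
d(Q) = -2 (d(Q) = -2*(Q + Q)/(Q + Q) = -2*2*Q/(2*Q) = -2*2*Q*1/(2*Q) = -2*1 = -2)
255²/d(X(n)) = 255²/(-2) = 65025*(-½) = -65025/2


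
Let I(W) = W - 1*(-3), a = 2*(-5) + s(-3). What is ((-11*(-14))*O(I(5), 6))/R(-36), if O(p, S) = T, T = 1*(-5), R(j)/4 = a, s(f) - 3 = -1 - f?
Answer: 77/2 ≈ 38.500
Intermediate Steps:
s(f) = 2 - f (s(f) = 3 + (-1 - f) = 2 - f)
a = -5 (a = 2*(-5) + (2 - 1*(-3)) = -10 + (2 + 3) = -10 + 5 = -5)
R(j) = -20 (R(j) = 4*(-5) = -20)
T = -5
I(W) = 3 + W (I(W) = W + 3 = 3 + W)
O(p, S) = -5
((-11*(-14))*O(I(5), 6))/R(-36) = (-11*(-14)*(-5))/(-20) = (154*(-5))*(-1/20) = -770*(-1/20) = 77/2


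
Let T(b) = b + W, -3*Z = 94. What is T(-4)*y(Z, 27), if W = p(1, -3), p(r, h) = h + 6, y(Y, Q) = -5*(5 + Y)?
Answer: -395/3 ≈ -131.67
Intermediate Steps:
Z = -94/3 (Z = -⅓*94 = -94/3 ≈ -31.333)
y(Y, Q) = -25 - 5*Y
p(r, h) = 6 + h
W = 3 (W = 6 - 3 = 3)
T(b) = 3 + b (T(b) = b + 3 = 3 + b)
T(-4)*y(Z, 27) = (3 - 4)*(-25 - 5*(-94/3)) = -(-25 + 470/3) = -1*395/3 = -395/3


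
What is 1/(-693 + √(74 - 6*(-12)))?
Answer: -693/480103 - √146/480103 ≈ -0.0014686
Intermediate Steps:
1/(-693 + √(74 - 6*(-12))) = 1/(-693 + √(74 + 72)) = 1/(-693 + √146)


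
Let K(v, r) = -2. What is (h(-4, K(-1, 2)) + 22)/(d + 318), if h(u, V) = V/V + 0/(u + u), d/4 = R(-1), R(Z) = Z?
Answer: 23/314 ≈ 0.073248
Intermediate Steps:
d = -4 (d = 4*(-1) = -4)
h(u, V) = 1 (h(u, V) = 1 + 0/((2*u)) = 1 + 0*(1/(2*u)) = 1 + 0 = 1)
(h(-4, K(-1, 2)) + 22)/(d + 318) = (1 + 22)/(-4 + 318) = 23/314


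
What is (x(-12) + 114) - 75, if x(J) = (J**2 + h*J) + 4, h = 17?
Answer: -17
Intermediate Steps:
x(J) = 4 + J**2 + 17*J (x(J) = (J**2 + 17*J) + 4 = 4 + J**2 + 17*J)
(x(-12) + 114) - 75 = ((4 + (-12)**2 + 17*(-12)) + 114) - 75 = ((4 + 144 - 204) + 114) - 75 = (-56 + 114) - 75 = 58 - 75 = -17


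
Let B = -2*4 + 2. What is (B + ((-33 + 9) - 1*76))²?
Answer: 11236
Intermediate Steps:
B = -6 (B = -8 + 2 = -6)
(B + ((-33 + 9) - 1*76))² = (-6 + ((-33 + 9) - 1*76))² = (-6 + (-24 - 76))² = (-6 - 100)² = (-106)² = 11236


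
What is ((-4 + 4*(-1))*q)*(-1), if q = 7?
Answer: 56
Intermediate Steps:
((-4 + 4*(-1))*q)*(-1) = ((-4 + 4*(-1))*7)*(-1) = ((-4 - 4)*7)*(-1) = -8*7*(-1) = -56*(-1) = 56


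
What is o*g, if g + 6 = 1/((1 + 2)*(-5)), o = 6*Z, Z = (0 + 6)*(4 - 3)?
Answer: -1092/5 ≈ -218.40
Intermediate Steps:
Z = 6 (Z = 6*1 = 6)
o = 36 (o = 6*6 = 36)
g = -91/15 (g = -6 + 1/((1 + 2)*(-5)) = -6 + 1/(3*(-5)) = -6 + 1/(-15) = -6 - 1/15 = -91/15 ≈ -6.0667)
o*g = 36*(-91/15) = -1092/5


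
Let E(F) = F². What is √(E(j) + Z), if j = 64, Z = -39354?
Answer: 17*I*√122 ≈ 187.77*I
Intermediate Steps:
√(E(j) + Z) = √(64² - 39354) = √(4096 - 39354) = √(-35258) = 17*I*√122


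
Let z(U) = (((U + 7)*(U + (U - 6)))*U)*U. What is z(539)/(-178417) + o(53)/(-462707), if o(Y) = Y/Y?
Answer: -78681209646481681/82554794819 ≈ -9.5308e+5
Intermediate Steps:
o(Y) = 1
z(U) = U**2*(-6 + 2*U)*(7 + U) (z(U) = (((7 + U)*(U + (-6 + U)))*U)*U = (((7 + U)*(-6 + 2*U))*U)*U = (((-6 + 2*U)*(7 + U))*U)*U = (U*(-6 + 2*U)*(7 + U))*U = U**2*(-6 + 2*U)*(7 + U))
z(539)/(-178417) + o(53)/(-462707) = (2*539**2*(-21 + 539**2 + 4*539))/(-178417) + 1/(-462707) = (2*290521*(-21 + 290521 + 2156))*(-1/178417) + 1*(-1/462707) = (2*290521*292656)*(-1/178417) - 1/462707 = 170045427552*(-1/178417) - 1/462707 = -170045427552/178417 - 1/462707 = -78681209646481681/82554794819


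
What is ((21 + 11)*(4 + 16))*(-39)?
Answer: -24960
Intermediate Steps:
((21 + 11)*(4 + 16))*(-39) = (32*20)*(-39) = 640*(-39) = -24960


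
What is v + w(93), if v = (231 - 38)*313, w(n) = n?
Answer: 60502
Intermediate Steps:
v = 60409 (v = 193*313 = 60409)
v + w(93) = 60409 + 93 = 60502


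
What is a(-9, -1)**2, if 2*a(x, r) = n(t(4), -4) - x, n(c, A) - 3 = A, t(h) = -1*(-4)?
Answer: 16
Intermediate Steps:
t(h) = 4
n(c, A) = 3 + A
a(x, r) = -1/2 - x/2 (a(x, r) = ((3 - 4) - x)/2 = (-1 - x)/2 = -1/2 - x/2)
a(-9, -1)**2 = (-1/2 - 1/2*(-9))**2 = (-1/2 + 9/2)**2 = 4**2 = 16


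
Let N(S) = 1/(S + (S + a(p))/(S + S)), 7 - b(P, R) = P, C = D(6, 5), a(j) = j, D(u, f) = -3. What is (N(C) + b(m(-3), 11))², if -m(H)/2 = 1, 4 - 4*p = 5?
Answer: 257049/3481 ≈ 73.843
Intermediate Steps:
p = -¼ (p = 1 - ¼*5 = 1 - 5/4 = -¼ ≈ -0.25000)
m(H) = -2 (m(H) = -2*1 = -2)
C = -3
b(P, R) = 7 - P
N(S) = 1/(S + (-¼ + S)/(2*S)) (N(S) = 1/(S + (S - ¼)/(S + S)) = 1/(S + (-¼ + S)/((2*S))) = 1/(S + (-¼ + S)*(1/(2*S))) = 1/(S + (-¼ + S)/(2*S)))
(N(C) + b(m(-3), 11))² = (8*(-3)/(-1 + 4*(-3) + 8*(-3)²) + (7 - 1*(-2)))² = (8*(-3)/(-1 - 12 + 8*9) + (7 + 2))² = (8*(-3)/(-1 - 12 + 72) + 9)² = (8*(-3)/59 + 9)² = (8*(-3)*(1/59) + 9)² = (-24/59 + 9)² = (507/59)² = 257049/3481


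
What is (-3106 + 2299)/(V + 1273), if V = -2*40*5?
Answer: -269/291 ≈ -0.92440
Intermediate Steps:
V = -400 (V = -80*5 = -400)
(-3106 + 2299)/(V + 1273) = (-3106 + 2299)/(-400 + 1273) = -807/873 = -807*1/873 = -269/291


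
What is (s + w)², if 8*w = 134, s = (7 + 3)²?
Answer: 218089/16 ≈ 13631.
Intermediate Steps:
s = 100 (s = 10² = 100)
w = 67/4 (w = (⅛)*134 = 67/4 ≈ 16.750)
(s + w)² = (100 + 67/4)² = (467/4)² = 218089/16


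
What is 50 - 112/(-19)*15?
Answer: 2630/19 ≈ 138.42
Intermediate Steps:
50 - 112/(-19)*15 = 50 - 112*(-1/19)*15 = 50 + (112/19)*15 = 50 + 1680/19 = 2630/19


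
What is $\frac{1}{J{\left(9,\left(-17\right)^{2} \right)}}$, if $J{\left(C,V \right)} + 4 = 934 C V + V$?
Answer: $\frac{1}{2429619} \approx 4.1159 \cdot 10^{-7}$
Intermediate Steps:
$J{\left(C,V \right)} = -4 + V + 934 C V$ ($J{\left(C,V \right)} = -4 + \left(934 C V + V\right) = -4 + \left(V + 934 C V\right) = -4 + V + 934 C V$)
$\frac{1}{J{\left(9,\left(-17\right)^{2} \right)}} = \frac{1}{-4 + \left(-17\right)^{2} + 934 \cdot 9 \left(-17\right)^{2}} = \frac{1}{-4 + 289 + 934 \cdot 9 \cdot 289} = \frac{1}{-4 + 289 + 2429334} = \frac{1}{2429619}$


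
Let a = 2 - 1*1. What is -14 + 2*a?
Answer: -12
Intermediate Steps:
a = 1 (a = 2 - 1 = 1)
-14 + 2*a = -14 + 2*1 = -14 + 2 = -12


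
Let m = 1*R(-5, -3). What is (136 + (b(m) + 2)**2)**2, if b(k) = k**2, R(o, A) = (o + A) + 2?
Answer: 2496400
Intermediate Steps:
R(o, A) = 2 + A + o (R(o, A) = (A + o) + 2 = 2 + A + o)
m = -6 (m = 1*(2 - 3 - 5) = 1*(-6) = -6)
(136 + (b(m) + 2)**2)**2 = (136 + ((-6)**2 + 2)**2)**2 = (136 + (36 + 2)**2)**2 = (136 + 38**2)**2 = (136 + 1444)**2 = 1580**2 = 2496400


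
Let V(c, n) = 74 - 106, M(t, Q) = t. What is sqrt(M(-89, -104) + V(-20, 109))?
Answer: 11*I ≈ 11.0*I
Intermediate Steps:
V(c, n) = -32
sqrt(M(-89, -104) + V(-20, 109)) = sqrt(-89 - 32) = sqrt(-121) = 11*I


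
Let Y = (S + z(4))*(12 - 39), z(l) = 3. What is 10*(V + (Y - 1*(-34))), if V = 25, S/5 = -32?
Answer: 42980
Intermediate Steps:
S = -160 (S = 5*(-32) = -160)
Y = 4239 (Y = (-160 + 3)*(12 - 39) = -157*(-27) = 4239)
10*(V + (Y - 1*(-34))) = 10*(25 + (4239 - 1*(-34))) = 10*(25 + (4239 + 34)) = 10*(25 + 4273) = 10*4298 = 42980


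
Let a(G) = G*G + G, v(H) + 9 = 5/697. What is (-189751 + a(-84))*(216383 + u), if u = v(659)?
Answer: -27565391386057/697 ≈ -3.9549e+10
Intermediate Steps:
v(H) = -6268/697 (v(H) = -9 + 5/697 = -6268/697)
u = -6268/697 ≈ -8.9928
a(G) = G + G² (a(G) = G² + G = G + G²)
(-189751 + a(-84))*(216383 + u) = (-189751 - 84*(1 - 84))*(216383 - 6268/697) = (-189751 - 84*(-83))*(150812683/697) = (-189751 + 6972)*(150812683/697) = -182779*150812683/697 = -27565391386057/697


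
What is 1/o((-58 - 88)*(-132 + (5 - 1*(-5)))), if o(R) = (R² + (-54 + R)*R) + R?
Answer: 1/633590652 ≈ 1.5783e-9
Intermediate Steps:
o(R) = R + R² + R*(-54 + R) (o(R) = (R² + R*(-54 + R)) + R = R + R² + R*(-54 + R))
1/o((-58 - 88)*(-132 + (5 - 1*(-5)))) = 1/(((-58 - 88)*(-132 + (5 - 1*(-5))))*(-53 + 2*((-58 - 88)*(-132 + (5 - 1*(-5)))))) = 1/((-146*(-132 + (5 + 5)))*(-53 + 2*(-146*(-132 + (5 + 5))))) = 1/((-146*(-132 + 10))*(-53 + 2*(-146*(-132 + 10)))) = 1/((-146*(-122))*(-53 + 2*(-146*(-122)))) = 1/(17812*(-53 + 2*17812)) = 1/(17812*(-53 + 35624)) = 1/(17812*35571) = 1/633590652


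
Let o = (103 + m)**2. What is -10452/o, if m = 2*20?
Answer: -804/1573 ≈ -0.51113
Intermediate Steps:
m = 40
o = 20449 (o = (103 + 40)**2 = 143**2 = 20449)
-10452/o = -10452/20449 = -10452*1/20449 = -804/1573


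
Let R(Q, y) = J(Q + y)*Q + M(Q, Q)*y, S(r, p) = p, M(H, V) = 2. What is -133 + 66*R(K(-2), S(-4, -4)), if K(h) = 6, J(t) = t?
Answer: 131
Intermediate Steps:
R(Q, y) = 2*y + Q*(Q + y) (R(Q, y) = (Q + y)*Q + 2*y = Q*(Q + y) + 2*y = 2*y + Q*(Q + y))
-133 + 66*R(K(-2), S(-4, -4)) = -133 + 66*(2*(-4) + 6*(6 - 4)) = -133 + 66*(-8 + 6*2) = -133 + 66*(-8 + 12) = -133 + 66*4 = -133 + 264 = 131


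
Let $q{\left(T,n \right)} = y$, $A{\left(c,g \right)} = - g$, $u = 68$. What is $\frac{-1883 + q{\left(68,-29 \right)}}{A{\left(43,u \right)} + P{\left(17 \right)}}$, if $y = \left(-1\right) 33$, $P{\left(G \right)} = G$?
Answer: $\frac{1916}{51} \approx 37.569$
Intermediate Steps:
$y = -33$
$q{\left(T,n \right)} = -33$
$\frac{-1883 + q{\left(68,-29 \right)}}{A{\left(43,u \right)} + P{\left(17 \right)}} = \frac{-1883 - 33}{\left(-1\right) 68 + 17} = - \frac{1916}{-68 + 17} = - \frac{1916}{-51} = \left(-1916\right) \left(- \frac{1}{51}\right) = \frac{1916}{51}$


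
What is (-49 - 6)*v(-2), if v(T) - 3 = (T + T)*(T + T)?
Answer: -1045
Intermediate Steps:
v(T) = 3 + 4*T² (v(T) = 3 + (T + T)*(T + T) = 3 + (2*T)*(2*T) = 3 + 4*T²)
(-49 - 6)*v(-2) = (-49 - 6)*(3 + 4*(-2)²) = -55*(3 + 4*4) = -55*(3 + 16) = -55*19 = -1045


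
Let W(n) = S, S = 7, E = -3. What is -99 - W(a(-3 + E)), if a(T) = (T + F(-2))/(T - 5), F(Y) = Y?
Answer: -106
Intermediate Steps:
a(T) = (-2 + T)/(-5 + T) (a(T) = (T - 2)/(T - 5) = (-2 + T)/(-5 + T))
W(n) = 7
-99 - W(a(-3 + E)) = -99 - 1*7 = -99 - 7 = -106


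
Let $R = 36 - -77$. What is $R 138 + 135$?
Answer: $15729$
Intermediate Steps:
$R = 113$ ($R = 36 + 77 = 113$)
$R 138 + 135 = 113 \cdot 138 + 135 = 15594 + 135 = 15729$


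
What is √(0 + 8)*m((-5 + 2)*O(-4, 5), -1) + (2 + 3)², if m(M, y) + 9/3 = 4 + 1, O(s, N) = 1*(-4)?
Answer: 25 + 4*√2 ≈ 30.657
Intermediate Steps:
O(s, N) = -4
m(M, y) = 2 (m(M, y) = -3 + (4 + 1) = -3 + 5 = 2)
√(0 + 8)*m((-5 + 2)*O(-4, 5), -1) + (2 + 3)² = √(0 + 8)*2 + (2 + 3)² = √8*2 + 5² = (2*√2)*2 + 25 = 4*√2 + 25 = 25 + 4*√2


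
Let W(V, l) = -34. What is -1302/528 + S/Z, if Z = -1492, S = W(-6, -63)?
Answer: -80193/32824 ≈ -2.4431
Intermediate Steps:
S = -34
-1302/528 + S/Z = -1302/528 - 34/(-1492) = -1302*1/528 - 34*(-1/1492) = -217/88 + 17/746 = -80193/32824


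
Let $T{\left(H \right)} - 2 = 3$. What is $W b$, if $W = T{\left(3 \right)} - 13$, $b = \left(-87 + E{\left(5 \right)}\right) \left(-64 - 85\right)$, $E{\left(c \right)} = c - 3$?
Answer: $-101320$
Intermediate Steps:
$T{\left(H \right)} = 5$ ($T{\left(H \right)} = 2 + 3 = 5$)
$E{\left(c \right)} = -3 + c$
$b = 12665$ ($b = \left(-87 + \left(-3 + 5\right)\right) \left(-64 - 85\right) = \left(-87 + 2\right) \left(-149\right) = \left(-85\right) \left(-149\right) = 12665$)
$W = -8$ ($W = 5 - 13 = -8$)
$W b = \left(-8\right) 12665 = -101320$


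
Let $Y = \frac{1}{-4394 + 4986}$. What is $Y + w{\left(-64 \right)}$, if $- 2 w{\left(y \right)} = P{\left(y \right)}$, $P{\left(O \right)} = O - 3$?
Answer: $\frac{19833}{592} \approx 33.502$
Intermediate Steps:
$P{\left(O \right)} = -3 + O$
$w{\left(y \right)} = \frac{3}{2} - \frac{y}{2}$ ($w{\left(y \right)} = - \frac{-3 + y}{2} = \frac{3}{2} - \frac{y}{2}$)
$Y = \frac{1}{592} \approx 0.0016892$
$Y + w{\left(-64 \right)} = \frac{1}{592} + \left(\frac{3}{2} - -32\right) = \frac{1}{592} + \left(\frac{3}{2} + 32\right) = \frac{1}{592} + \frac{67}{2} = \frac{19833}{592}$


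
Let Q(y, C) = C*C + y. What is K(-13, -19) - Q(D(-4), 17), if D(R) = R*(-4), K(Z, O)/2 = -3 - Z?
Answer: -285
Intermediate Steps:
K(Z, O) = -6 - 2*Z (K(Z, O) = 2*(-3 - Z) = -6 - 2*Z)
D(R) = -4*R
Q(y, C) = y + C² (Q(y, C) = C² + y = y + C²)
K(-13, -19) - Q(D(-4), 17) = (-6 - 2*(-13)) - (-4*(-4) + 17²) = (-6 + 26) - (16 + 289) = 20 - 1*305 = 20 - 305 = -285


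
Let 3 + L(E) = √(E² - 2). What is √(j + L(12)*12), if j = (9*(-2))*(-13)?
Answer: √(198 + 12*√142) ≈ 18.466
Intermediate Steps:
L(E) = -3 + √(-2 + E²) (L(E) = -3 + √(E² - 2) = -3 + √(-2 + E²))
j = 234 (j = -18*(-13) = 234)
√(j + L(12)*12) = √(234 + (-3 + √(-2 + 12²))*12) = √(234 + (-3 + √(-2 + 144))*12) = √(234 + (-3 + √142)*12) = √(234 + (-36 + 12*√142)) = √(198 + 12*√142)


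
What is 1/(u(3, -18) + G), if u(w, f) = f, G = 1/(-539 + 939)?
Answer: -400/7199 ≈ -0.055563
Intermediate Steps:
G = 1/400 ≈ 0.0025000
1/(u(3, -18) + G) = 1/(-18 + 1/400) = 1/(-7199/400) = -400/7199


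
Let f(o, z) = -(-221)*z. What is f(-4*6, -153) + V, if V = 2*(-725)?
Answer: -35263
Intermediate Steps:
f(o, z) = 221*z
V = -1450
f(-4*6, -153) + V = 221*(-153) - 1450 = -33813 - 1450 = -35263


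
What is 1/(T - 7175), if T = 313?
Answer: -1/6862 ≈ -0.00014573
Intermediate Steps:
1/(T - 7175) = 1/(313 - 7175) = 1/(-6862) = -1/6862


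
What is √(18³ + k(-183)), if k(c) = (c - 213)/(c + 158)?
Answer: 6*√4061/5 ≈ 76.471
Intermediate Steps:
k(c) = (-213 + c)/(158 + c)
√(18³ + k(-183)) = √(18³ + (-213 - 183)/(158 - 183)) = √(5832 - 396/(-25)) = √(5832 - 1/25*(-396)) = √(5832 + 396/25) = √(146196/25) = 6*√4061/5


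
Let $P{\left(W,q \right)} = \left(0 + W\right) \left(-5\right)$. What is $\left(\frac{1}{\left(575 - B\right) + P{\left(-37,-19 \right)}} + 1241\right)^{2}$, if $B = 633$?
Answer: $\frac{24840281664}{16129} \approx 1.5401 \cdot 10^{6}$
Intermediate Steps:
$P{\left(W,q \right)} = - 5 W$ ($P{\left(W,q \right)} = W \left(-5\right) = - 5 W$)
$\left(\frac{1}{\left(575 - B\right) + P{\left(-37,-19 \right)}} + 1241\right)^{2} = \left(\frac{1}{\left(575 - 633\right) - -185} + 1241\right)^{2} = \left(\frac{1}{\left(575 - 633\right) + 185} + 1241\right)^{2} = \left(\frac{1}{-58 + 185} + 1241\right)^{2} = \left(\frac{1}{127} + 1241\right)^{2} = \left(\frac{157608}{127}\right)^{2} = \frac{24840281664}{16129}$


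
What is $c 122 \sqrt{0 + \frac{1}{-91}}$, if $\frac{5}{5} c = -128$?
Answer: $- \frac{15616 i \sqrt{91}}{91} \approx - 1637.0 i$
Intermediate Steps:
$c = -128$
$c 122 \sqrt{0 + \frac{1}{-91}} = \left(-128\right) 122 \sqrt{0 + \frac{1}{-91}} = - 15616 \sqrt{0 - \frac{1}{91}} = - 15616 \sqrt{- \frac{1}{91}} = - 15616 \frac{i \sqrt{91}}{91} = - \frac{15616 i \sqrt{91}}{91}$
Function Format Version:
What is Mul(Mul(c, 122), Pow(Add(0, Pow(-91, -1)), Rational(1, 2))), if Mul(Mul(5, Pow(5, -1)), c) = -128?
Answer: Mul(Rational(-15616, 91), I, Pow(91, Rational(1, 2))) ≈ Mul(-1637.0, I)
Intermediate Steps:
c = -128
Mul(Mul(c, 122), Pow(Add(0, Pow(-91, -1)), Rational(1, 2))) = Mul(Mul(-128, 122), Pow(Add(0, Pow(-91, -1)), Rational(1, 2))) = Mul(-15616, Pow(Add(0, Rational(-1, 91)), Rational(1, 2))) = Mul(-15616, Pow(Rational(-1, 91), Rational(1, 2))) = Mul(-15616, Mul(Rational(1, 91), I, Pow(91, Rational(1, 2)))) = Mul(Rational(-15616, 91), I, Pow(91, Rational(1, 2)))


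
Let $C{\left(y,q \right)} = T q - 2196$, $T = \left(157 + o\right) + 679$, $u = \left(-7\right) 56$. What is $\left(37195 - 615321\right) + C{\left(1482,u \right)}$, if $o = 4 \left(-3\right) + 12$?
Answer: $-908034$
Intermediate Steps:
$o = 0$ ($o = -12 + 12 = 0$)
$u = -392$
$T = 836$ ($T = \left(157 + 0\right) + 679 = 157 + 679 = 836$)
$C{\left(y,q \right)} = -2196 + 836 q$ ($C{\left(y,q \right)} = 836 q - 2196 = -2196 + 836 q$)
$\left(37195 - 615321\right) + C{\left(1482,u \right)} = \left(37195 - 615321\right) + \left(-2196 + 836 \left(-392\right)\right) = \left(37195 - 615321\right) - 329908 = -578126 - 329908 = -908034$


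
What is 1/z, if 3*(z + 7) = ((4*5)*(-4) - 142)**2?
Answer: 1/16421 ≈ 6.0898e-5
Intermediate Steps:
z = 16421 (z = -7 + ((4*5)*(-4) - 142)**2/3 = -7 + (20*(-4) - 142)**2/3 = -7 + (-80 - 142)**2/3 = -7 + (1/3)*(-222)**2 = -7 + (1/3)*49284 = -7 + 16428 = 16421)
1/z = 1/16421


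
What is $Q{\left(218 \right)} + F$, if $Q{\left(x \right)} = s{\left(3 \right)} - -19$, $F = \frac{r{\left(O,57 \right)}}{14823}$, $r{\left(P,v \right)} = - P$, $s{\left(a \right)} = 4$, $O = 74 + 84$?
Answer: $\frac{340771}{14823} \approx 22.989$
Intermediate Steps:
$O = 158$
$F = - \frac{158}{14823}$ ($F = \frac{\left(-1\right) 158}{14823} = \left(-158\right) \frac{1}{14823} = - \frac{158}{14823} \approx -0.010659$)
$Q{\left(x \right)} = 23$ ($Q{\left(x \right)} = 4 - -19 = 4 + 19 = 23$)
$Q{\left(218 \right)} + F = 23 - \frac{158}{14823} = \frac{340771}{14823}$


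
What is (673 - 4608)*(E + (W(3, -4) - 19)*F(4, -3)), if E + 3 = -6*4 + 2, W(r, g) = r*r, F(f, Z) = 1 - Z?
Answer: 255775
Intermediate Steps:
W(r, g) = r²
E = -25 (E = -3 + (-6*4 + 2) = -3 + (-24 + 2) = -3 - 22 = -25)
(673 - 4608)*(E + (W(3, -4) - 19)*F(4, -3)) = (673 - 4608)*(-25 + (3² - 19)*(1 - 1*(-3))) = -3935*(-25 + (9 - 19)*(1 + 3)) = -3935*(-25 - 10*4) = -3935*(-25 - 40) = -3935*(-65) = 255775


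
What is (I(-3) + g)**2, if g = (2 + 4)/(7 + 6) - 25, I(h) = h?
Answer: 128164/169 ≈ 758.37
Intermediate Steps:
g = -319/13 (g = 6/13 - 25 = -319/13 ≈ -24.538)
(I(-3) + g)**2 = (-3 - 319/13)**2 = (-358/13)**2 = 128164/169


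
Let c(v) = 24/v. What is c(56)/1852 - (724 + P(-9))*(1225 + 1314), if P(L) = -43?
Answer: -22415520873/12964 ≈ -1.7291e+6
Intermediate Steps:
c(56)/1852 - (724 + P(-9))*(1225 + 1314) = (24/56)/1852 - (724 - 43)*(1225 + 1314) = (24*(1/56))*(1/1852) - 681*2539 = (3/7)*(1/1852) - 1*1729059 = 3/12964 - 1729059 = -22415520873/12964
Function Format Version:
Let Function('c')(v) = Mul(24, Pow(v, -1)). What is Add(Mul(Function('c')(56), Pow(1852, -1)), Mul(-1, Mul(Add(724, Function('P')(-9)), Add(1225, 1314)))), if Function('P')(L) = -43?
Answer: Rational(-22415520873, 12964) ≈ -1.7291e+6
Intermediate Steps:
Add(Mul(Function('c')(56), Pow(1852, -1)), Mul(-1, Mul(Add(724, Function('P')(-9)), Add(1225, 1314)))) = Add(Mul(Mul(24, Pow(56, -1)), Pow(1852, -1)), Mul(-1, Mul(Add(724, -43), Add(1225, 1314)))) = Add(Mul(Mul(24, Rational(1, 56)), Rational(1, 1852)), Mul(-1, Mul(681, 2539))) = Add(Mul(Rational(3, 7), Rational(1, 1852)), Mul(-1, 1729059)) = Add(Rational(3, 12964), -1729059) = Rational(-22415520873, 12964)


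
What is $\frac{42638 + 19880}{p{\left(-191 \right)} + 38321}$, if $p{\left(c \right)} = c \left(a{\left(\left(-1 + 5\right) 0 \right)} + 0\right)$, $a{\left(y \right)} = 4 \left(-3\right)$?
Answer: $\frac{62518}{40613} \approx 1.5394$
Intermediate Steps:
$a{\left(y \right)} = -12$
$p{\left(c \right)} = - 12 c$ ($p{\left(c \right)} = c \left(-12 + 0\right) = c \left(-12\right) = - 12 c$)
$\frac{42638 + 19880}{p{\left(-191 \right)} + 38321} = \frac{42638 + 19880}{\left(-12\right) \left(-191\right) + 38321} = \frac{62518}{2292 + 38321} = \frac{62518}{40613}$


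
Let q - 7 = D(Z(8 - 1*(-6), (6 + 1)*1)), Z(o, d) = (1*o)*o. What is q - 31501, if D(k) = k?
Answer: -31298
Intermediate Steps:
Z(o, d) = o**2 (Z(o, d) = o*o = o**2)
q = 203 (q = 7 + (8 - 1*(-6))**2 = 7 + (8 + 6)**2 = 7 + 14**2 = 7 + 196 = 203)
q - 31501 = 203 - 31501 = -31298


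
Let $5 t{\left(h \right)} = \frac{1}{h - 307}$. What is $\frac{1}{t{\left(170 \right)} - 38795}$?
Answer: $- \frac{685}{26574576} \approx -2.5777 \cdot 10^{-5}$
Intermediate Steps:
$t{\left(h \right)} = \frac{1}{5 \left(-307 + h\right)}$ ($t{\left(h \right)} = \frac{1}{5 \left(h - 307\right)} = \frac{1}{5 \left(-307 + h\right)}$)
$\frac{1}{t{\left(170 \right)} - 38795} = \frac{1}{\frac{1}{5 \left(-307 + 170\right)} - 38795} = \frac{1}{\frac{1}{5 \left(-137\right)} - 38795} = \frac{1}{\frac{1}{5} \left(- \frac{1}{137}\right) - 38795} = \frac{1}{- \frac{1}{685} - 38795} = \frac{1}{- \frac{26574576}{685}} = - \frac{685}{26574576}$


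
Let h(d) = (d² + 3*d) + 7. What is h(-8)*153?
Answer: 7191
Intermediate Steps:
h(d) = 7 + d² + 3*d
h(-8)*153 = (7 + (-8)² + 3*(-8))*153 = (7 + 64 - 24)*153 = 47*153 = 7191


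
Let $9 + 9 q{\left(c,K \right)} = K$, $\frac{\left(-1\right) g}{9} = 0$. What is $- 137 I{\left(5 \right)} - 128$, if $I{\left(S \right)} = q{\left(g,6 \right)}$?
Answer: $- \frac{247}{3} \approx -82.333$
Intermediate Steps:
$g = 0$ ($g = \left(-9\right) 0 = 0$)
$q{\left(c,K \right)} = -1 + \frac{K}{9}$
$I{\left(S \right)} = - \frac{1}{3}$ ($I{\left(S \right)} = -1 + \frac{1}{9} \cdot 6 = -1 + \frac{2}{3} = - \frac{1}{3}$)
$- 137 I{\left(5 \right)} - 128 = \left(-137\right) \left(- \frac{1}{3}\right) - 128 = \frac{137}{3} - 128 = - \frac{247}{3}$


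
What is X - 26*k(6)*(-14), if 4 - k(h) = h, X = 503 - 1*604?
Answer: -829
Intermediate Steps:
X = -101 (X = 503 - 604 = -101)
k(h) = 4 - h
X - 26*k(6)*(-14) = -101 - 26*(4 - 1*6)*(-14) = -101 - 26*(4 - 6)*(-14) = -101 - 26*(-2)*(-14) = -101 + 52*(-14) = -101 - 728 = -829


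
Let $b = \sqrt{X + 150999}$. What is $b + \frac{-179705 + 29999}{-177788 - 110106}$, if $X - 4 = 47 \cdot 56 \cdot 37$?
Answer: $\frac{74853}{143947} + \sqrt{248387} \approx 498.9$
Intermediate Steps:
$X = 97388$ ($X = 4 + 47 \cdot 56 \cdot 37 = 4 + 2632 \cdot 37 = 4 + 97384 = 97388$)
$b = \sqrt{248387}$ ($b = \sqrt{97388 + 150999} = \sqrt{248387} \approx 498.38$)
$b + \frac{-179705 + 29999}{-177788 - 110106} = \sqrt{248387} + \frac{-179705 + 29999}{-177788 - 110106} = \sqrt{248387} - \frac{149706}{-287894} = \sqrt{248387} - - \frac{74853}{143947} = \sqrt{248387} + \frac{74853}{143947} = \frac{74853}{143947} + \sqrt{248387}$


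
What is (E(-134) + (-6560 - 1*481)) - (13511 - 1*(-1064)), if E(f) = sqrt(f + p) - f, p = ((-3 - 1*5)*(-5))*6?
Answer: -21482 + sqrt(106) ≈ -21472.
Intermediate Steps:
p = 240 (p = ((-3 - 5)*(-5))*6 = -8*(-5)*6 = 40*6 = 240)
E(f) = sqrt(240 + f) - f (E(f) = sqrt(f + 240) - f = sqrt(240 + f) - f)
(E(-134) + (-6560 - 1*481)) - (13511 - 1*(-1064)) = ((sqrt(240 - 134) - 1*(-134)) + (-6560 - 1*481)) - (13511 - 1*(-1064)) = ((sqrt(106) + 134) + (-6560 - 481)) - (13511 + 1064) = ((134 + sqrt(106)) - 7041) - 1*14575 = (-6907 + sqrt(106)) - 14575 = -21482 + sqrt(106)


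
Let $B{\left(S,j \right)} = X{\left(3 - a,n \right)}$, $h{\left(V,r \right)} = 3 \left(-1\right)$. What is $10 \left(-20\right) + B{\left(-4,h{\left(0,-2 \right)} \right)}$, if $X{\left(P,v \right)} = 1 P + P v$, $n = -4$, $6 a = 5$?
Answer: $- \frac{413}{2} \approx -206.5$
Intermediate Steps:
$a = \frac{5}{6}$ ($a = \frac{1}{6} \cdot 5 = \frac{5}{6} \approx 0.83333$)
$h{\left(V,r \right)} = -3$
$X{\left(P,v \right)} = P + P v$
$B{\left(S,j \right)} = - \frac{13}{2}$ ($B{\left(S,j \right)} = \left(3 - \frac{5}{6}\right) \left(1 - 4\right) = \left(3 - \frac{5}{6}\right) \left(-3\right) = \frac{13}{6} \left(-3\right) = - \frac{13}{2}$)
$10 \left(-20\right) + B{\left(-4,h{\left(0,-2 \right)} \right)} = 10 \left(-20\right) - \frac{13}{2} = -200 - \frac{13}{2} = - \frac{413}{2}$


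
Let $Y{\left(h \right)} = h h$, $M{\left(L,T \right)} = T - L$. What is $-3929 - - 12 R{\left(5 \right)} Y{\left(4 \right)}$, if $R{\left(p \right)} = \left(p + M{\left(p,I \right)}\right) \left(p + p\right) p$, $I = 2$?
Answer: $15271$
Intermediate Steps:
$Y{\left(h \right)} = h^{2}$
$R{\left(p \right)} = 4 p^{2}$ ($R{\left(p \right)} = \left(p - \left(-2 + p\right)\right) \left(p + p\right) p = 2 \cdot 2 p p = 4 p p = 4 p^{2}$)
$-3929 - - 12 R{\left(5 \right)} Y{\left(4 \right)} = -3929 - - 12 \cdot 4 \cdot 5^{2} \cdot 4^{2} = -3929 - - 12 \cdot 4 \cdot 25 \cdot 16 = -3929 - \left(-12\right) 100 \cdot 16 = -3929 - \left(-1200\right) 16 = -3929 - -19200 = -3929 + 19200 = 15271$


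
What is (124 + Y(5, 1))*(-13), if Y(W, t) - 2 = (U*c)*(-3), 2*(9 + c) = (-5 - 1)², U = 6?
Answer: 468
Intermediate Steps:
c = 9 (c = -9 + (-5 - 1)²/2 = -9 + (½)*(-6)² = -9 + (½)*36 = -9 + 18 = 9)
Y(W, t) = -160 (Y(W, t) = 2 + (6*9)*(-3) = 2 + 54*(-3) = 2 - 162 = -160)
(124 + Y(5, 1))*(-13) = (124 - 160)*(-13) = -36*(-13) = 468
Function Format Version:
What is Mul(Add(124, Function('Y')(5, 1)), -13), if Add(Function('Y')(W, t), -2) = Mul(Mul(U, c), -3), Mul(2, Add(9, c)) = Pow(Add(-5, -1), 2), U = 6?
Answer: 468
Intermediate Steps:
c = 9 (c = Add(-9, Mul(Rational(1, 2), Pow(Add(-5, -1), 2))) = Add(-9, Mul(Rational(1, 2), Pow(-6, 2))) = Add(-9, Mul(Rational(1, 2), 36)) = Add(-9, 18) = 9)
Function('Y')(W, t) = -160 (Function('Y')(W, t) = Add(2, Mul(Mul(6, 9), -3)) = Add(2, Mul(54, -3)) = Add(2, -162) = -160)
Mul(Add(124, Function('Y')(5, 1)), -13) = Mul(Add(124, -160), -13) = Mul(-36, -13) = 468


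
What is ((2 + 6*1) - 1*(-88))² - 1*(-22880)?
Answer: 32096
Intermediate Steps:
((2 + 6*1) - 1*(-88))² - 1*(-22880) = ((2 + 6) + 88)² + 22880 = (8 + 88)² + 22880 = 96² + 22880 = 9216 + 22880 = 32096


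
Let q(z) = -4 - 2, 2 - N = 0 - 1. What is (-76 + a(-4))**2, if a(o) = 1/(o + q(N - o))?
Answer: 579121/100 ≈ 5791.2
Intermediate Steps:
N = 3 (N = 2 - (0 - 1) = 2 - 1*(-1) = 2 + 1 = 3)
q(z) = -6
a(o) = 1/(-6 + o) (a(o) = 1/(o - 6) = 1/(-6 + o))
(-76 + a(-4))**2 = (-76 + 1/(-6 - 4))**2 = (-76 + 1/(-10))**2 = (-76 - 1/10)**2 = (-761/10)**2 = 579121/100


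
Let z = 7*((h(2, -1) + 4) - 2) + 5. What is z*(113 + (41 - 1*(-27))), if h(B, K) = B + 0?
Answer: 5973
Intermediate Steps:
h(B, K) = B
z = 33 (z = 7*((2 + 4) - 2) + 5 = 7*(6 - 2) + 5 = 7*4 + 5 = 28 + 5 = 33)
z*(113 + (41 - 1*(-27))) = 33*(113 + (41 - 1*(-27))) = 33*(113 + (41 + 27)) = 33*(113 + 68) = 33*181 = 5973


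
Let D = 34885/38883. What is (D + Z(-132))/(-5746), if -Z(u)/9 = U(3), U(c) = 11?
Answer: 1907266/111710859 ≈ 0.017073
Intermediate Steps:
D = 34885/38883 (D = 34885*(1/38883) = 34885/38883 ≈ 0.89718)
Z(u) = -99 (Z(u) = -9*11 = -99)
(D + Z(-132))/(-5746) = (34885/38883 - 99)/(-5746) = -3814532/38883*(-1/5746) = 1907266/111710859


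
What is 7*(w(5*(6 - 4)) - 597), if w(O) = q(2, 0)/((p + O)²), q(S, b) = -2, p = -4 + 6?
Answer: -300895/72 ≈ -4179.1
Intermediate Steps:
p = 2
w(O) = -2/(2 + O)²
7*(w(5*(6 - 4)) - 597) = 7*(-2/(2 + 5*(6 - 4))² - 597) = 7*(-2/(2 + 5*2)² - 597) = 7*(-2/(2 + 10)² - 597) = 7*(-2/12² - 597) = 7*(-2*1/144 - 597) = 7*(-1/72 - 597) = 7*(-42985/72) = -300895/72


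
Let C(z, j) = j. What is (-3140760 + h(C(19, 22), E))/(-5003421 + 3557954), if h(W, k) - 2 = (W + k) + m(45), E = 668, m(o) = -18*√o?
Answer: 3140068/1445467 + 54*√5/1445467 ≈ 2.1724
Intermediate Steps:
h(W, k) = 2 + W + k - 54*√5 (h(W, k) = 2 + ((W + k) - 54*√5) = 2 + (W + k - 54*√5) = 2 + W + k - 54*√5)
(-3140760 + h(C(19, 22), E))/(-5003421 + 3557954) = (-3140760 + (2 + 22 + 668 - 54*√5))/(-5003421 + 3557954) = (-3140760 + (692 - 54*√5))/(-1445467) = (-3140068 - 54*√5)*(-1/1445467) = 3140068/1445467 + 54*√5/1445467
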